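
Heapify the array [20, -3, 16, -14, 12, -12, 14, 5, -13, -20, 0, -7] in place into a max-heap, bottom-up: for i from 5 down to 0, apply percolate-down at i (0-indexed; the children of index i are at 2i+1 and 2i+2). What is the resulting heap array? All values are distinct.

[20, 12, 16, 5, 0, -7, 14, -14, -13, -20, -3, -12]

sift down from index 5:
  -12 vs only child -7 at index 11, swap → [20, -3, 16, -14, 12, -7, 14, 5, -13, -20, 0, -12]
sift down from index 4: already satisfies heap property
sift down from index 3:
  -14 vs larger child 5 at index 7, swap → [20, -3, 16, 5, 12, -7, 14, -14, -13, -20, 0, -12]
sift down from index 2: already satisfies heap property
sift down from index 1:
  -3 vs larger child 12 at index 4, swap → [20, 12, 16, 5, -3, -7, 14, -14, -13, -20, 0, -12]
  -3 vs larger child 0 at index 10, swap → [20, 12, 16, 5, 0, -7, 14, -14, -13, -20, -3, -12]
sift down from index 0: already satisfies heap property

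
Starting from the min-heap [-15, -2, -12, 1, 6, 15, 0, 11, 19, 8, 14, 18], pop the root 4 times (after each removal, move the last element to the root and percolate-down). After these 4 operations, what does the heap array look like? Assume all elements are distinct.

extract-min #1 returns -15:
  remove root -15; move last element 18 to root → [18, -2, -12, 1, 6, 15, 0, 11, 19, 8, 14]
  18 vs smaller child -12 at index 2, swap → [-12, -2, 18, 1, 6, 15, 0, 11, 19, 8, 14]
  18 vs smaller child 0 at index 6, swap → [-12, -2, 0, 1, 6, 15, 18, 11, 19, 8, 14]
extract-min #2 returns -12:
  remove root -12; move last element 14 to root → [14, -2, 0, 1, 6, 15, 18, 11, 19, 8]
  14 vs smaller child -2 at index 1, swap → [-2, 14, 0, 1, 6, 15, 18, 11, 19, 8]
  14 vs smaller child 1 at index 3, swap → [-2, 1, 0, 14, 6, 15, 18, 11, 19, 8]
  14 vs smaller child 11 at index 7, swap → [-2, 1, 0, 11, 6, 15, 18, 14, 19, 8]
extract-min #3 returns -2:
  remove root -2; move last element 8 to root → [8, 1, 0, 11, 6, 15, 18, 14, 19]
  8 vs smaller child 0 at index 2, swap → [0, 1, 8, 11, 6, 15, 18, 14, 19]
extract-min #4 returns 0:
  remove root 0; move last element 19 to root → [19, 1, 8, 11, 6, 15, 18, 14]
  19 vs smaller child 1 at index 1, swap → [1, 19, 8, 11, 6, 15, 18, 14]
  19 vs smaller child 6 at index 4, swap → [1, 6, 8, 11, 19, 15, 18, 14]

[1, 6, 8, 11, 19, 15, 18, 14]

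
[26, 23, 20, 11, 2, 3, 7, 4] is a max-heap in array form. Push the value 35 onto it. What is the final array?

[35, 26, 20, 23, 2, 3, 7, 4, 11]

append 35 at index 8 → [26, 23, 20, 11, 2, 3, 7, 4, 35]
35 > parent 11 at index 3, swap → [26, 23, 20, 35, 2, 3, 7, 4, 11]
35 > parent 23 at index 1, swap → [26, 35, 20, 23, 2, 3, 7, 4, 11]
35 > parent 26 at index 0, swap → [35, 26, 20, 23, 2, 3, 7, 4, 11]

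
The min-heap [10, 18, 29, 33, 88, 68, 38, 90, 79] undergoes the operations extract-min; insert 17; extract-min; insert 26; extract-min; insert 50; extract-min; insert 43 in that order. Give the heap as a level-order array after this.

extract-min → returns 10:
  remove root 10; move last element 79 to root → [79, 18, 29, 33, 88, 68, 38, 90]
  79 vs smaller child 18 at index 1, swap → [18, 79, 29, 33, 88, 68, 38, 90]
  79 vs smaller child 33 at index 3, swap → [18, 33, 29, 79, 88, 68, 38, 90]
insert 17:
  append 17 at index 8 → [18, 33, 29, 79, 88, 68, 38, 90, 17]
  17 < parent 79 at index 3, swap → [18, 33, 29, 17, 88, 68, 38, 90, 79]
  17 < parent 33 at index 1, swap → [18, 17, 29, 33, 88, 68, 38, 90, 79]
  17 < parent 18 at index 0, swap → [17, 18, 29, 33, 88, 68, 38, 90, 79]
extract-min → returns 17:
  remove root 17; move last element 79 to root → [79, 18, 29, 33, 88, 68, 38, 90]
  79 vs smaller child 18 at index 1, swap → [18, 79, 29, 33, 88, 68, 38, 90]
  79 vs smaller child 33 at index 3, swap → [18, 33, 29, 79, 88, 68, 38, 90]
insert 26:
  append 26 at index 8 → [18, 33, 29, 79, 88, 68, 38, 90, 26]
  26 < parent 79 at index 3, swap → [18, 33, 29, 26, 88, 68, 38, 90, 79]
  26 < parent 33 at index 1, swap → [18, 26, 29, 33, 88, 68, 38, 90, 79]
extract-min → returns 18:
  remove root 18; move last element 79 to root → [79, 26, 29, 33, 88, 68, 38, 90]
  79 vs smaller child 26 at index 1, swap → [26, 79, 29, 33, 88, 68, 38, 90]
  79 vs smaller child 33 at index 3, swap → [26, 33, 29, 79, 88, 68, 38, 90]
insert 50:
  append 50 at index 8 → [26, 33, 29, 79, 88, 68, 38, 90, 50]
  50 < parent 79 at index 3, swap → [26, 33, 29, 50, 88, 68, 38, 90, 79]
extract-min → returns 26:
  remove root 26; move last element 79 to root → [79, 33, 29, 50, 88, 68, 38, 90]
  79 vs smaller child 29 at index 2, swap → [29, 33, 79, 50, 88, 68, 38, 90]
  79 vs smaller child 38 at index 6, swap → [29, 33, 38, 50, 88, 68, 79, 90]
insert 43:
  append 43 at index 8 → [29, 33, 38, 50, 88, 68, 79, 90, 43]
  43 < parent 50 at index 3, swap → [29, 33, 38, 43, 88, 68, 79, 90, 50]

[29, 33, 38, 43, 88, 68, 79, 90, 50]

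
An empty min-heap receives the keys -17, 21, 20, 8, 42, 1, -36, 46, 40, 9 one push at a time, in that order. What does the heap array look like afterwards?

Insert -17:
  append -17 at index 0 → [-17] (no swap needed)
Insert 21:
  append 21 at index 1 → [-17, 21] (no swap needed)
Insert 20:
  append 20 at index 2 → [-17, 21, 20] (no swap needed)
Insert 8:
  append 8 at index 3 → [-17, 21, 20, 8]
  8 < parent 21 at index 1, swap → [-17, 8, 20, 21]
Insert 42:
  append 42 at index 4 → [-17, 8, 20, 21, 42] (no swap needed)
Insert 1:
  append 1 at index 5 → [-17, 8, 20, 21, 42, 1]
  1 < parent 20 at index 2, swap → [-17, 8, 1, 21, 42, 20]
Insert -36:
  append -36 at index 6 → [-17, 8, 1, 21, 42, 20, -36]
  -36 < parent 1 at index 2, swap → [-17, 8, -36, 21, 42, 20, 1]
  -36 < parent -17 at index 0, swap → [-36, 8, -17, 21, 42, 20, 1]
Insert 46:
  append 46 at index 7 → [-36, 8, -17, 21, 42, 20, 1, 46] (no swap needed)
Insert 40:
  append 40 at index 8 → [-36, 8, -17, 21, 42, 20, 1, 46, 40] (no swap needed)
Insert 9:
  append 9 at index 9 → [-36, 8, -17, 21, 42, 20, 1, 46, 40, 9]
  9 < parent 42 at index 4, swap → [-36, 8, -17, 21, 9, 20, 1, 46, 40, 42]

[-36, 8, -17, 21, 9, 20, 1, 46, 40, 42]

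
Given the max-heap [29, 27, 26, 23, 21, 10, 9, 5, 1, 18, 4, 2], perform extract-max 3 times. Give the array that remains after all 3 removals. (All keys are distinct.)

[23, 21, 10, 5, 18, 4, 9, 2, 1]

extract-max #1 returns 29:
  remove root 29; move last element 2 to root → [2, 27, 26, 23, 21, 10, 9, 5, 1, 18, 4]
  2 vs larger child 27 at index 1, swap → [27, 2, 26, 23, 21, 10, 9, 5, 1, 18, 4]
  2 vs larger child 23 at index 3, swap → [27, 23, 26, 2, 21, 10, 9, 5, 1, 18, 4]
  2 vs larger child 5 at index 7, swap → [27, 23, 26, 5, 21, 10, 9, 2, 1, 18, 4]
extract-max #2 returns 27:
  remove root 27; move last element 4 to root → [4, 23, 26, 5, 21, 10, 9, 2, 1, 18]
  4 vs larger child 26 at index 2, swap → [26, 23, 4, 5, 21, 10, 9, 2, 1, 18]
  4 vs larger child 10 at index 5, swap → [26, 23, 10, 5, 21, 4, 9, 2, 1, 18]
extract-max #3 returns 26:
  remove root 26; move last element 18 to root → [18, 23, 10, 5, 21, 4, 9, 2, 1]
  18 vs larger child 23 at index 1, swap → [23, 18, 10, 5, 21, 4, 9, 2, 1]
  18 vs larger child 21 at index 4, swap → [23, 21, 10, 5, 18, 4, 9, 2, 1]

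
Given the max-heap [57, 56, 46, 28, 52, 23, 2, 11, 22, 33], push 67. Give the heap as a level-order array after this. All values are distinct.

[67, 57, 46, 28, 56, 23, 2, 11, 22, 33, 52]

append 67 at index 10 → [57, 56, 46, 28, 52, 23, 2, 11, 22, 33, 67]
67 > parent 52 at index 4, swap → [57, 56, 46, 28, 67, 23, 2, 11, 22, 33, 52]
67 > parent 56 at index 1, swap → [57, 67, 46, 28, 56, 23, 2, 11, 22, 33, 52]
67 > parent 57 at index 0, swap → [67, 57, 46, 28, 56, 23, 2, 11, 22, 33, 52]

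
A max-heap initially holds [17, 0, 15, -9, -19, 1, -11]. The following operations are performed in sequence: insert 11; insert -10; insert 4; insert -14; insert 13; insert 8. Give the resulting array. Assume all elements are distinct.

[17, 11, 15, 0, 4, 13, -11, -9, -10, -19, -14, 1, 8]

insert 11:
  append 11 at index 7 → [17, 0, 15, -9, -19, 1, -11, 11]
  11 > parent -9 at index 3, swap → [17, 0, 15, 11, -19, 1, -11, -9]
  11 > parent 0 at index 1, swap → [17, 11, 15, 0, -19, 1, -11, -9]
insert -10:
  append -10 at index 8 → [17, 11, 15, 0, -19, 1, -11, -9, -10] (no swap needed)
insert 4:
  append 4 at index 9 → [17, 11, 15, 0, -19, 1, -11, -9, -10, 4]
  4 > parent -19 at index 4, swap → [17, 11, 15, 0, 4, 1, -11, -9, -10, -19]
insert -14:
  append -14 at index 10 → [17, 11, 15, 0, 4, 1, -11, -9, -10, -19, -14] (no swap needed)
insert 13:
  append 13 at index 11 → [17, 11, 15, 0, 4, 1, -11, -9, -10, -19, -14, 13]
  13 > parent 1 at index 5, swap → [17, 11, 15, 0, 4, 13, -11, -9, -10, -19, -14, 1]
insert 8:
  append 8 at index 12 → [17, 11, 15, 0, 4, 13, -11, -9, -10, -19, -14, 1, 8] (no swap needed)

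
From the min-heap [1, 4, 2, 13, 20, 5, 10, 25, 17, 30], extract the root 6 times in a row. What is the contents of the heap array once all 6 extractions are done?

[17, 20, 25, 30]

extract-min #1 returns 1:
  remove root 1; move last element 30 to root → [30, 4, 2, 13, 20, 5, 10, 25, 17]
  30 vs smaller child 2 at index 2, swap → [2, 4, 30, 13, 20, 5, 10, 25, 17]
  30 vs smaller child 5 at index 5, swap → [2, 4, 5, 13, 20, 30, 10, 25, 17]
extract-min #2 returns 2:
  remove root 2; move last element 17 to root → [17, 4, 5, 13, 20, 30, 10, 25]
  17 vs smaller child 4 at index 1, swap → [4, 17, 5, 13, 20, 30, 10, 25]
  17 vs smaller child 13 at index 3, swap → [4, 13, 5, 17, 20, 30, 10, 25]
extract-min #3 returns 4:
  remove root 4; move last element 25 to root → [25, 13, 5, 17, 20, 30, 10]
  25 vs smaller child 5 at index 2, swap → [5, 13, 25, 17, 20, 30, 10]
  25 vs smaller child 10 at index 6, swap → [5, 13, 10, 17, 20, 30, 25]
extract-min #4 returns 5:
  remove root 5; move last element 25 to root → [25, 13, 10, 17, 20, 30]
  25 vs smaller child 10 at index 2, swap → [10, 13, 25, 17, 20, 30]
extract-min #5 returns 10:
  remove root 10; move last element 30 to root → [30, 13, 25, 17, 20]
  30 vs smaller child 13 at index 1, swap → [13, 30, 25, 17, 20]
  30 vs smaller child 17 at index 3, swap → [13, 17, 25, 30, 20]
extract-min #6 returns 13:
  remove root 13; move last element 20 to root → [20, 17, 25, 30]
  20 vs smaller child 17 at index 1, swap → [17, 20, 25, 30]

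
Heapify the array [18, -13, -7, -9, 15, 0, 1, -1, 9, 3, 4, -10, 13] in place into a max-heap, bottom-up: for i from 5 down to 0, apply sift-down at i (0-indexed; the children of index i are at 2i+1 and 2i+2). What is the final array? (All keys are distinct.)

[18, 15, 13, 9, 4, 0, 1, -1, -9, 3, -13, -10, -7]

sift down from index 5:
  0 vs larger child 13 at index 12, swap → [18, -13, -7, -9, 15, 13, 1, -1, 9, 3, 4, -10, 0]
sift down from index 4: already satisfies heap property
sift down from index 3:
  -9 vs larger child 9 at index 8, swap → [18, -13, -7, 9, 15, 13, 1, -1, -9, 3, 4, -10, 0]
sift down from index 2:
  -7 vs larger child 13 at index 5, swap → [18, -13, 13, 9, 15, -7, 1, -1, -9, 3, 4, -10, 0]
  -7 vs larger child 0 at index 12, swap → [18, -13, 13, 9, 15, 0, 1, -1, -9, 3, 4, -10, -7]
sift down from index 1:
  -13 vs larger child 15 at index 4, swap → [18, 15, 13, 9, -13, 0, 1, -1, -9, 3, 4, -10, -7]
  -13 vs larger child 4 at index 10, swap → [18, 15, 13, 9, 4, 0, 1, -1, -9, 3, -13, -10, -7]
sift down from index 0: already satisfies heap property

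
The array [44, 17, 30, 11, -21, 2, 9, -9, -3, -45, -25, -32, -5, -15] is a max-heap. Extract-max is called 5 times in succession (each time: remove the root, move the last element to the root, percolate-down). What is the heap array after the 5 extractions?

[2, -3, -15, -5, -21, -25, -45, -9, -32]

extract-max #1 returns 44:
  remove root 44; move last element -15 to root → [-15, 17, 30, 11, -21, 2, 9, -9, -3, -45, -25, -32, -5]
  -15 vs larger child 30 at index 2, swap → [30, 17, -15, 11, -21, 2, 9, -9, -3, -45, -25, -32, -5]
  -15 vs larger child 9 at index 6, swap → [30, 17, 9, 11, -21, 2, -15, -9, -3, -45, -25, -32, -5]
extract-max #2 returns 30:
  remove root 30; move last element -5 to root → [-5, 17, 9, 11, -21, 2, -15, -9, -3, -45, -25, -32]
  -5 vs larger child 17 at index 1, swap → [17, -5, 9, 11, -21, 2, -15, -9, -3, -45, -25, -32]
  -5 vs larger child 11 at index 3, swap → [17, 11, 9, -5, -21, 2, -15, -9, -3, -45, -25, -32]
  -5 vs larger child -3 at index 8, swap → [17, 11, 9, -3, -21, 2, -15, -9, -5, -45, -25, -32]
extract-max #3 returns 17:
  remove root 17; move last element -32 to root → [-32, 11, 9, -3, -21, 2, -15, -9, -5, -45, -25]
  -32 vs larger child 11 at index 1, swap → [11, -32, 9, -3, -21, 2, -15, -9, -5, -45, -25]
  -32 vs larger child -3 at index 3, swap → [11, -3, 9, -32, -21, 2, -15, -9, -5, -45, -25]
  -32 vs larger child -5 at index 8, swap → [11, -3, 9, -5, -21, 2, -15, -9, -32, -45, -25]
extract-max #4 returns 11:
  remove root 11; move last element -25 to root → [-25, -3, 9, -5, -21, 2, -15, -9, -32, -45]
  -25 vs larger child 9 at index 2, swap → [9, -3, -25, -5, -21, 2, -15, -9, -32, -45]
  -25 vs larger child 2 at index 5, swap → [9, -3, 2, -5, -21, -25, -15, -9, -32, -45]
extract-max #5 returns 9:
  remove root 9; move last element -45 to root → [-45, -3, 2, -5, -21, -25, -15, -9, -32]
  -45 vs larger child 2 at index 2, swap → [2, -3, -45, -5, -21, -25, -15, -9, -32]
  -45 vs larger child -15 at index 6, swap → [2, -3, -15, -5, -21, -25, -45, -9, -32]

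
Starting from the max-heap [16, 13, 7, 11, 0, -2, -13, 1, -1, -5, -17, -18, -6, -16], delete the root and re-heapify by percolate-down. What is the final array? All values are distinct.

[13, 11, 7, 1, 0, -2, -13, -16, -1, -5, -17, -18, -6]

remove root 16; move last element -16 to root → [-16, 13, 7, 11, 0, -2, -13, 1, -1, -5, -17, -18, -6]
-16 vs larger child 13 at index 1, swap → [13, -16, 7, 11, 0, -2, -13, 1, -1, -5, -17, -18, -6]
-16 vs larger child 11 at index 3, swap → [13, 11, 7, -16, 0, -2, -13, 1, -1, -5, -17, -18, -6]
-16 vs larger child 1 at index 7, swap → [13, 11, 7, 1, 0, -2, -13, -16, -1, -5, -17, -18, -6]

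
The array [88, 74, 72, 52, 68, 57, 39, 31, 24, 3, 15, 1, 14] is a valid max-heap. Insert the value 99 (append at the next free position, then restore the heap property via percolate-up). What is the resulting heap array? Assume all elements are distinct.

append 99 at index 13 → [88, 74, 72, 52, 68, 57, 39, 31, 24, 3, 15, 1, 14, 99]
99 > parent 39 at index 6, swap → [88, 74, 72, 52, 68, 57, 99, 31, 24, 3, 15, 1, 14, 39]
99 > parent 72 at index 2, swap → [88, 74, 99, 52, 68, 57, 72, 31, 24, 3, 15, 1, 14, 39]
99 > parent 88 at index 0, swap → [99, 74, 88, 52, 68, 57, 72, 31, 24, 3, 15, 1, 14, 39]

[99, 74, 88, 52, 68, 57, 72, 31, 24, 3, 15, 1, 14, 39]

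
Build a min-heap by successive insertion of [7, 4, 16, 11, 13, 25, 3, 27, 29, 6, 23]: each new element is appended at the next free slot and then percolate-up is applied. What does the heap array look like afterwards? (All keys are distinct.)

Insert 7:
  append 7 at index 0 → [7] (no swap needed)
Insert 4:
  append 4 at index 1 → [7, 4]
  4 < parent 7 at index 0, swap → [4, 7]
Insert 16:
  append 16 at index 2 → [4, 7, 16] (no swap needed)
Insert 11:
  append 11 at index 3 → [4, 7, 16, 11] (no swap needed)
Insert 13:
  append 13 at index 4 → [4, 7, 16, 11, 13] (no swap needed)
Insert 25:
  append 25 at index 5 → [4, 7, 16, 11, 13, 25] (no swap needed)
Insert 3:
  append 3 at index 6 → [4, 7, 16, 11, 13, 25, 3]
  3 < parent 16 at index 2, swap → [4, 7, 3, 11, 13, 25, 16]
  3 < parent 4 at index 0, swap → [3, 7, 4, 11, 13, 25, 16]
Insert 27:
  append 27 at index 7 → [3, 7, 4, 11, 13, 25, 16, 27] (no swap needed)
Insert 29:
  append 29 at index 8 → [3, 7, 4, 11, 13, 25, 16, 27, 29] (no swap needed)
Insert 6:
  append 6 at index 9 → [3, 7, 4, 11, 13, 25, 16, 27, 29, 6]
  6 < parent 13 at index 4, swap → [3, 7, 4, 11, 6, 25, 16, 27, 29, 13]
  6 < parent 7 at index 1, swap → [3, 6, 4, 11, 7, 25, 16, 27, 29, 13]
Insert 23:
  append 23 at index 10 → [3, 6, 4, 11, 7, 25, 16, 27, 29, 13, 23] (no swap needed)

[3, 6, 4, 11, 7, 25, 16, 27, 29, 13, 23]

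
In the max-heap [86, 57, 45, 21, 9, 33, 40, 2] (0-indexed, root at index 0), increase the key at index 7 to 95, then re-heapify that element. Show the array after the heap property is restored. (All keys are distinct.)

set index 7 from 2 to 95 → [86, 57, 45, 21, 9, 33, 40, 95]
95 > parent 21 at index 3, swap → [86, 57, 45, 95, 9, 33, 40, 21]
95 > parent 57 at index 1, swap → [86, 95, 45, 57, 9, 33, 40, 21]
95 > parent 86 at index 0, swap → [95, 86, 45, 57, 9, 33, 40, 21]

[95, 86, 45, 57, 9, 33, 40, 21]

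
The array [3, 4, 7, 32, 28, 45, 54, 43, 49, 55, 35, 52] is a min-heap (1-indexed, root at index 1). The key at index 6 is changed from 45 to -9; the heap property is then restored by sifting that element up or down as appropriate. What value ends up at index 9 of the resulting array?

49

set index 6 from 45 to -9 → [3, 4, 7, 32, 28, -9, 54, 43, 49, 55, 35, 52]
-9 < parent 7 at index 3, swap → [3, 4, -9, 32, 28, 7, 54, 43, 49, 55, 35, 52]
-9 < parent 3 at index 1, swap → [-9, 4, 3, 32, 28, 7, 54, 43, 49, 55, 35, 52]
resulting array: [-9, 4, 3, 32, 28, 7, 54, 43, 49, 55, 35, 52]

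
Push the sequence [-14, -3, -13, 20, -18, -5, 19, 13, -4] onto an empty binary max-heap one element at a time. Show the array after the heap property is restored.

Insert -14:
  append -14 at index 0 → [-14] (no swap needed)
Insert -3:
  append -3 at index 1 → [-14, -3]
  -3 > parent -14 at index 0, swap → [-3, -14]
Insert -13:
  append -13 at index 2 → [-3, -14, -13] (no swap needed)
Insert 20:
  append 20 at index 3 → [-3, -14, -13, 20]
  20 > parent -14 at index 1, swap → [-3, 20, -13, -14]
  20 > parent -3 at index 0, swap → [20, -3, -13, -14]
Insert -18:
  append -18 at index 4 → [20, -3, -13, -14, -18] (no swap needed)
Insert -5:
  append -5 at index 5 → [20, -3, -13, -14, -18, -5]
  -5 > parent -13 at index 2, swap → [20, -3, -5, -14, -18, -13]
Insert 19:
  append 19 at index 6 → [20, -3, -5, -14, -18, -13, 19]
  19 > parent -5 at index 2, swap → [20, -3, 19, -14, -18, -13, -5]
Insert 13:
  append 13 at index 7 → [20, -3, 19, -14, -18, -13, -5, 13]
  13 > parent -14 at index 3, swap → [20, -3, 19, 13, -18, -13, -5, -14]
  13 > parent -3 at index 1, swap → [20, 13, 19, -3, -18, -13, -5, -14]
Insert -4:
  append -4 at index 8 → [20, 13, 19, -3, -18, -13, -5, -14, -4] (no swap needed)

[20, 13, 19, -3, -18, -13, -5, -14, -4]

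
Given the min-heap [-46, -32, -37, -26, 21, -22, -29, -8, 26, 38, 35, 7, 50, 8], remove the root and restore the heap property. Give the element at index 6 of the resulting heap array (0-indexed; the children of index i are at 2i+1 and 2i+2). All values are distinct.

8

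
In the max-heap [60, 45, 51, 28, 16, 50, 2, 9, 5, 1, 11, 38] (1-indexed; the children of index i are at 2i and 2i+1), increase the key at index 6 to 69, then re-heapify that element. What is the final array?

set index 6 from 50 to 69 → [60, 45, 51, 28, 16, 69, 2, 9, 5, 1, 11, 38]
69 > parent 51 at index 3, swap → [60, 45, 69, 28, 16, 51, 2, 9, 5, 1, 11, 38]
69 > parent 60 at index 1, swap → [69, 45, 60, 28, 16, 51, 2, 9, 5, 1, 11, 38]

[69, 45, 60, 28, 16, 51, 2, 9, 5, 1, 11, 38]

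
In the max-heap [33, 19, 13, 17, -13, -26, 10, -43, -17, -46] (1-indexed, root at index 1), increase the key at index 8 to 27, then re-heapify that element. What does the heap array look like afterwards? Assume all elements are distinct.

[33, 27, 13, 19, -13, -26, 10, 17, -17, -46]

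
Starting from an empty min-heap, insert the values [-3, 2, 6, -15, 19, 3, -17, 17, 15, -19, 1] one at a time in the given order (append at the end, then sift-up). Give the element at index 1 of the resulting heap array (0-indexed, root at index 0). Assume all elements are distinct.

-17

Insert -3:
  append -3 at index 0 → [-3] (no swap needed)
Insert 2:
  append 2 at index 1 → [-3, 2] (no swap needed)
Insert 6:
  append 6 at index 2 → [-3, 2, 6] (no swap needed)
Insert -15:
  append -15 at index 3 → [-3, 2, 6, -15]
  -15 < parent 2 at index 1, swap → [-3, -15, 6, 2]
  -15 < parent -3 at index 0, swap → [-15, -3, 6, 2]
Insert 19:
  append 19 at index 4 → [-15, -3, 6, 2, 19] (no swap needed)
Insert 3:
  append 3 at index 5 → [-15, -3, 6, 2, 19, 3]
  3 < parent 6 at index 2, swap → [-15, -3, 3, 2, 19, 6]
Insert -17:
  append -17 at index 6 → [-15, -3, 3, 2, 19, 6, -17]
  -17 < parent 3 at index 2, swap → [-15, -3, -17, 2, 19, 6, 3]
  -17 < parent -15 at index 0, swap → [-17, -3, -15, 2, 19, 6, 3]
Insert 17:
  append 17 at index 7 → [-17, -3, -15, 2, 19, 6, 3, 17] (no swap needed)
Insert 15:
  append 15 at index 8 → [-17, -3, -15, 2, 19, 6, 3, 17, 15] (no swap needed)
Insert -19:
  append -19 at index 9 → [-17, -3, -15, 2, 19, 6, 3, 17, 15, -19]
  -19 < parent 19 at index 4, swap → [-17, -3, -15, 2, -19, 6, 3, 17, 15, 19]
  -19 < parent -3 at index 1, swap → [-17, -19, -15, 2, -3, 6, 3, 17, 15, 19]
  -19 < parent -17 at index 0, swap → [-19, -17, -15, 2, -3, 6, 3, 17, 15, 19]
Insert 1:
  append 1 at index 10 → [-19, -17, -15, 2, -3, 6, 3, 17, 15, 19, 1] (no swap needed)
resulting array: [-19, -17, -15, 2, -3, 6, 3, 17, 15, 19, 1]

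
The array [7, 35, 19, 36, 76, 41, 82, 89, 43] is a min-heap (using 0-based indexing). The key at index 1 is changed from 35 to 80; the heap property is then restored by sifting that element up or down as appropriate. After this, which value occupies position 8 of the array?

80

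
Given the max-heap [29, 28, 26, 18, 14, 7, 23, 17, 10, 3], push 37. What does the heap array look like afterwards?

append 37 at index 10 → [29, 28, 26, 18, 14, 7, 23, 17, 10, 3, 37]
37 > parent 14 at index 4, swap → [29, 28, 26, 18, 37, 7, 23, 17, 10, 3, 14]
37 > parent 28 at index 1, swap → [29, 37, 26, 18, 28, 7, 23, 17, 10, 3, 14]
37 > parent 29 at index 0, swap → [37, 29, 26, 18, 28, 7, 23, 17, 10, 3, 14]

[37, 29, 26, 18, 28, 7, 23, 17, 10, 3, 14]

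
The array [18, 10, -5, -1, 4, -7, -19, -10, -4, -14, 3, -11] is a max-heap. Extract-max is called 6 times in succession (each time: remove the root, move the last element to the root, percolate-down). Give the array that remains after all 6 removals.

[-5, -10, -7, -14, -11, -19]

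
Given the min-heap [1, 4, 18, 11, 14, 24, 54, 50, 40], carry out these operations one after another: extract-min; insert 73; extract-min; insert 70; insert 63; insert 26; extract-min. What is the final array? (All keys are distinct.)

extract-min → returns 1:
  remove root 1; move last element 40 to root → [40, 4, 18, 11, 14, 24, 54, 50]
  40 vs smaller child 4 at index 1, swap → [4, 40, 18, 11, 14, 24, 54, 50]
  40 vs smaller child 11 at index 3, swap → [4, 11, 18, 40, 14, 24, 54, 50]
insert 73:
  append 73 at index 8 → [4, 11, 18, 40, 14, 24, 54, 50, 73] (no swap needed)
extract-min → returns 4:
  remove root 4; move last element 73 to root → [73, 11, 18, 40, 14, 24, 54, 50]
  73 vs smaller child 11 at index 1, swap → [11, 73, 18, 40, 14, 24, 54, 50]
  73 vs smaller child 14 at index 4, swap → [11, 14, 18, 40, 73, 24, 54, 50]
insert 70:
  append 70 at index 8 → [11, 14, 18, 40, 73, 24, 54, 50, 70] (no swap needed)
insert 63:
  append 63 at index 9 → [11, 14, 18, 40, 73, 24, 54, 50, 70, 63]
  63 < parent 73 at index 4, swap → [11, 14, 18, 40, 63, 24, 54, 50, 70, 73]
insert 26:
  append 26 at index 10 → [11, 14, 18, 40, 63, 24, 54, 50, 70, 73, 26]
  26 < parent 63 at index 4, swap → [11, 14, 18, 40, 26, 24, 54, 50, 70, 73, 63]
extract-min → returns 11:
  remove root 11; move last element 63 to root → [63, 14, 18, 40, 26, 24, 54, 50, 70, 73]
  63 vs smaller child 14 at index 1, swap → [14, 63, 18, 40, 26, 24, 54, 50, 70, 73]
  63 vs smaller child 26 at index 4, swap → [14, 26, 18, 40, 63, 24, 54, 50, 70, 73]

[14, 26, 18, 40, 63, 24, 54, 50, 70, 73]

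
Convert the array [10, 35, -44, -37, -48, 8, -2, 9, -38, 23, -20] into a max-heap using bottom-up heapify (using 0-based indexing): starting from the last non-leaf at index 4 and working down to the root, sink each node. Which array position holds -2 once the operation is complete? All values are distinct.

sift down from index 4:
  -48 vs larger child 23 at index 9, swap → [10, 35, -44, -37, 23, 8, -2, 9, -38, -48, -20]
sift down from index 3:
  -37 vs larger child 9 at index 7, swap → [10, 35, -44, 9, 23, 8, -2, -37, -38, -48, -20]
sift down from index 2:
  -44 vs larger child 8 at index 5, swap → [10, 35, 8, 9, 23, -44, -2, -37, -38, -48, -20]
sift down from index 1: already satisfies heap property
sift down from index 0:
  10 vs larger child 35 at index 1, swap → [35, 10, 8, 9, 23, -44, -2, -37, -38, -48, -20]
  10 vs larger child 23 at index 4, swap → [35, 23, 8, 9, 10, -44, -2, -37, -38, -48, -20]
resulting array: [35, 23, 8, 9, 10, -44, -2, -37, -38, -48, -20]

6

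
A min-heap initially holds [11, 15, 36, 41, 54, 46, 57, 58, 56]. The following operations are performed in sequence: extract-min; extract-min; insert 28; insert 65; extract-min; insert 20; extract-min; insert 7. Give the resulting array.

extract-min → returns 11:
  remove root 11; move last element 56 to root → [56, 15, 36, 41, 54, 46, 57, 58]
  56 vs smaller child 15 at index 1, swap → [15, 56, 36, 41, 54, 46, 57, 58]
  56 vs smaller child 41 at index 3, swap → [15, 41, 36, 56, 54, 46, 57, 58]
extract-min → returns 15:
  remove root 15; move last element 58 to root → [58, 41, 36, 56, 54, 46, 57]
  58 vs smaller child 36 at index 2, swap → [36, 41, 58, 56, 54, 46, 57]
  58 vs smaller child 46 at index 5, swap → [36, 41, 46, 56, 54, 58, 57]
insert 28:
  append 28 at index 7 → [36, 41, 46, 56, 54, 58, 57, 28]
  28 < parent 56 at index 3, swap → [36, 41, 46, 28, 54, 58, 57, 56]
  28 < parent 41 at index 1, swap → [36, 28, 46, 41, 54, 58, 57, 56]
  28 < parent 36 at index 0, swap → [28, 36, 46, 41, 54, 58, 57, 56]
insert 65:
  append 65 at index 8 → [28, 36, 46, 41, 54, 58, 57, 56, 65] (no swap needed)
extract-min → returns 28:
  remove root 28; move last element 65 to root → [65, 36, 46, 41, 54, 58, 57, 56]
  65 vs smaller child 36 at index 1, swap → [36, 65, 46, 41, 54, 58, 57, 56]
  65 vs smaller child 41 at index 3, swap → [36, 41, 46, 65, 54, 58, 57, 56]
  65 vs only child 56 at index 7, swap → [36, 41, 46, 56, 54, 58, 57, 65]
insert 20:
  append 20 at index 8 → [36, 41, 46, 56, 54, 58, 57, 65, 20]
  20 < parent 56 at index 3, swap → [36, 41, 46, 20, 54, 58, 57, 65, 56]
  20 < parent 41 at index 1, swap → [36, 20, 46, 41, 54, 58, 57, 65, 56]
  20 < parent 36 at index 0, swap → [20, 36, 46, 41, 54, 58, 57, 65, 56]
extract-min → returns 20:
  remove root 20; move last element 56 to root → [56, 36, 46, 41, 54, 58, 57, 65]
  56 vs smaller child 36 at index 1, swap → [36, 56, 46, 41, 54, 58, 57, 65]
  56 vs smaller child 41 at index 3, swap → [36, 41, 46, 56, 54, 58, 57, 65]
insert 7:
  append 7 at index 8 → [36, 41, 46, 56, 54, 58, 57, 65, 7]
  7 < parent 56 at index 3, swap → [36, 41, 46, 7, 54, 58, 57, 65, 56]
  7 < parent 41 at index 1, swap → [36, 7, 46, 41, 54, 58, 57, 65, 56]
  7 < parent 36 at index 0, swap → [7, 36, 46, 41, 54, 58, 57, 65, 56]

[7, 36, 46, 41, 54, 58, 57, 65, 56]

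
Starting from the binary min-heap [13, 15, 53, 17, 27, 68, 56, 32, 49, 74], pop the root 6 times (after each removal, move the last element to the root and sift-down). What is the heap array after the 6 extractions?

extract-min #1 returns 13:
  remove root 13; move last element 74 to root → [74, 15, 53, 17, 27, 68, 56, 32, 49]
  74 vs smaller child 15 at index 1, swap → [15, 74, 53, 17, 27, 68, 56, 32, 49]
  74 vs smaller child 17 at index 3, swap → [15, 17, 53, 74, 27, 68, 56, 32, 49]
  74 vs smaller child 32 at index 7, swap → [15, 17, 53, 32, 27, 68, 56, 74, 49]
extract-min #2 returns 15:
  remove root 15; move last element 49 to root → [49, 17, 53, 32, 27, 68, 56, 74]
  49 vs smaller child 17 at index 1, swap → [17, 49, 53, 32, 27, 68, 56, 74]
  49 vs smaller child 27 at index 4, swap → [17, 27, 53, 32, 49, 68, 56, 74]
extract-min #3 returns 17:
  remove root 17; move last element 74 to root → [74, 27, 53, 32, 49, 68, 56]
  74 vs smaller child 27 at index 1, swap → [27, 74, 53, 32, 49, 68, 56]
  74 vs smaller child 32 at index 3, swap → [27, 32, 53, 74, 49, 68, 56]
extract-min #4 returns 27:
  remove root 27; move last element 56 to root → [56, 32, 53, 74, 49, 68]
  56 vs smaller child 32 at index 1, swap → [32, 56, 53, 74, 49, 68]
  56 vs smaller child 49 at index 4, swap → [32, 49, 53, 74, 56, 68]
extract-min #5 returns 32:
  remove root 32; move last element 68 to root → [68, 49, 53, 74, 56]
  68 vs smaller child 49 at index 1, swap → [49, 68, 53, 74, 56]
  68 vs smaller child 56 at index 4, swap → [49, 56, 53, 74, 68]
extract-min #6 returns 49:
  remove root 49; move last element 68 to root → [68, 56, 53, 74]
  68 vs smaller child 53 at index 2, swap → [53, 56, 68, 74]

[53, 56, 68, 74]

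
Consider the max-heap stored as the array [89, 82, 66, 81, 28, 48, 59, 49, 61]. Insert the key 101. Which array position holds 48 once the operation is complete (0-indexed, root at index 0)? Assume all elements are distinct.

5

append 101 at index 9 → [89, 82, 66, 81, 28, 48, 59, 49, 61, 101]
101 > parent 28 at index 4, swap → [89, 82, 66, 81, 101, 48, 59, 49, 61, 28]
101 > parent 82 at index 1, swap → [89, 101, 66, 81, 82, 48, 59, 49, 61, 28]
101 > parent 89 at index 0, swap → [101, 89, 66, 81, 82, 48, 59, 49, 61, 28]
resulting array: [101, 89, 66, 81, 82, 48, 59, 49, 61, 28]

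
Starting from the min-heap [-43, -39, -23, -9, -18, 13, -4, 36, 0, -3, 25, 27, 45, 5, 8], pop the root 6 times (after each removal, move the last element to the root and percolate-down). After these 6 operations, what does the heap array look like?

extract-min #1 returns -43:
  remove root -43; move last element 8 to root → [8, -39, -23, -9, -18, 13, -4, 36, 0, -3, 25, 27, 45, 5]
  8 vs smaller child -39 at index 1, swap → [-39, 8, -23, -9, -18, 13, -4, 36, 0, -3, 25, 27, 45, 5]
  8 vs smaller child -18 at index 4, swap → [-39, -18, -23, -9, 8, 13, -4, 36, 0, -3, 25, 27, 45, 5]
  8 vs smaller child -3 at index 9, swap → [-39, -18, -23, -9, -3, 13, -4, 36, 0, 8, 25, 27, 45, 5]
extract-min #2 returns -39:
  remove root -39; move last element 5 to root → [5, -18, -23, -9, -3, 13, -4, 36, 0, 8, 25, 27, 45]
  5 vs smaller child -23 at index 2, swap → [-23, -18, 5, -9, -3, 13, -4, 36, 0, 8, 25, 27, 45]
  5 vs smaller child -4 at index 6, swap → [-23, -18, -4, -9, -3, 13, 5, 36, 0, 8, 25, 27, 45]
extract-min #3 returns -23:
  remove root -23; move last element 45 to root → [45, -18, -4, -9, -3, 13, 5, 36, 0, 8, 25, 27]
  45 vs smaller child -18 at index 1, swap → [-18, 45, -4, -9, -3, 13, 5, 36, 0, 8, 25, 27]
  45 vs smaller child -9 at index 3, swap → [-18, -9, -4, 45, -3, 13, 5, 36, 0, 8, 25, 27]
  45 vs smaller child 0 at index 8, swap → [-18, -9, -4, 0, -3, 13, 5, 36, 45, 8, 25, 27]
extract-min #4 returns -18:
  remove root -18; move last element 27 to root → [27, -9, -4, 0, -3, 13, 5, 36, 45, 8, 25]
  27 vs smaller child -9 at index 1, swap → [-9, 27, -4, 0, -3, 13, 5, 36, 45, 8, 25]
  27 vs smaller child -3 at index 4, swap → [-9, -3, -4, 0, 27, 13, 5, 36, 45, 8, 25]
  27 vs smaller child 8 at index 9, swap → [-9, -3, -4, 0, 8, 13, 5, 36, 45, 27, 25]
extract-min #5 returns -9:
  remove root -9; move last element 25 to root → [25, -3, -4, 0, 8, 13, 5, 36, 45, 27]
  25 vs smaller child -4 at index 2, swap → [-4, -3, 25, 0, 8, 13, 5, 36, 45, 27]
  25 vs smaller child 5 at index 6, swap → [-4, -3, 5, 0, 8, 13, 25, 36, 45, 27]
extract-min #6 returns -4:
  remove root -4; move last element 27 to root → [27, -3, 5, 0, 8, 13, 25, 36, 45]
  27 vs smaller child -3 at index 1, swap → [-3, 27, 5, 0, 8, 13, 25, 36, 45]
  27 vs smaller child 0 at index 3, swap → [-3, 0, 5, 27, 8, 13, 25, 36, 45]

[-3, 0, 5, 27, 8, 13, 25, 36, 45]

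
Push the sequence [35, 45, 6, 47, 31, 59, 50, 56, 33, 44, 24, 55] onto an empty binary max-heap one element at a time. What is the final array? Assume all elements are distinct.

[59, 56, 55, 45, 44, 50, 47, 35, 33, 31, 24, 6]

Insert 35:
  append 35 at index 0 → [35] (no swap needed)
Insert 45:
  append 45 at index 1 → [35, 45]
  45 > parent 35 at index 0, swap → [45, 35]
Insert 6:
  append 6 at index 2 → [45, 35, 6] (no swap needed)
Insert 47:
  append 47 at index 3 → [45, 35, 6, 47]
  47 > parent 35 at index 1, swap → [45, 47, 6, 35]
  47 > parent 45 at index 0, swap → [47, 45, 6, 35]
Insert 31:
  append 31 at index 4 → [47, 45, 6, 35, 31] (no swap needed)
Insert 59:
  append 59 at index 5 → [47, 45, 6, 35, 31, 59]
  59 > parent 6 at index 2, swap → [47, 45, 59, 35, 31, 6]
  59 > parent 47 at index 0, swap → [59, 45, 47, 35, 31, 6]
Insert 50:
  append 50 at index 6 → [59, 45, 47, 35, 31, 6, 50]
  50 > parent 47 at index 2, swap → [59, 45, 50, 35, 31, 6, 47]
Insert 56:
  append 56 at index 7 → [59, 45, 50, 35, 31, 6, 47, 56]
  56 > parent 35 at index 3, swap → [59, 45, 50, 56, 31, 6, 47, 35]
  56 > parent 45 at index 1, swap → [59, 56, 50, 45, 31, 6, 47, 35]
Insert 33:
  append 33 at index 8 → [59, 56, 50, 45, 31, 6, 47, 35, 33] (no swap needed)
Insert 44:
  append 44 at index 9 → [59, 56, 50, 45, 31, 6, 47, 35, 33, 44]
  44 > parent 31 at index 4, swap → [59, 56, 50, 45, 44, 6, 47, 35, 33, 31]
Insert 24:
  append 24 at index 10 → [59, 56, 50, 45, 44, 6, 47, 35, 33, 31, 24] (no swap needed)
Insert 55:
  append 55 at index 11 → [59, 56, 50, 45, 44, 6, 47, 35, 33, 31, 24, 55]
  55 > parent 6 at index 5, swap → [59, 56, 50, 45, 44, 55, 47, 35, 33, 31, 24, 6]
  55 > parent 50 at index 2, swap → [59, 56, 55, 45, 44, 50, 47, 35, 33, 31, 24, 6]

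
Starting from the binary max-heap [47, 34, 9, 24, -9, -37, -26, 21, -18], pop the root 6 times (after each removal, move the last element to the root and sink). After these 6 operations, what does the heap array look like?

extract-max #1 returns 47:
  remove root 47; move last element -18 to root → [-18, 34, 9, 24, -9, -37, -26, 21]
  -18 vs larger child 34 at index 1, swap → [34, -18, 9, 24, -9, -37, -26, 21]
  -18 vs larger child 24 at index 3, swap → [34, 24, 9, -18, -9, -37, -26, 21]
  -18 vs only child 21 at index 7, swap → [34, 24, 9, 21, -9, -37, -26, -18]
extract-max #2 returns 34:
  remove root 34; move last element -18 to root → [-18, 24, 9, 21, -9, -37, -26]
  -18 vs larger child 24 at index 1, swap → [24, -18, 9, 21, -9, -37, -26]
  -18 vs larger child 21 at index 3, swap → [24, 21, 9, -18, -9, -37, -26]
extract-max #3 returns 24:
  remove root 24; move last element -26 to root → [-26, 21, 9, -18, -9, -37]
  -26 vs larger child 21 at index 1, swap → [21, -26, 9, -18, -9, -37]
  -26 vs larger child -9 at index 4, swap → [21, -9, 9, -18, -26, -37]
extract-max #4 returns 21:
  remove root 21; move last element -37 to root → [-37, -9, 9, -18, -26]
  -37 vs larger child 9 at index 2, swap → [9, -9, -37, -18, -26]
extract-max #5 returns 9:
  remove root 9; move last element -26 to root → [-26, -9, -37, -18]
  -26 vs larger child -9 at index 1, swap → [-9, -26, -37, -18]
  -26 vs only child -18 at index 3, swap → [-9, -18, -37, -26]
extract-max #6 returns -9:
  remove root -9; move last element -26 to root → [-26, -18, -37]
  -26 vs larger child -18 at index 1, swap → [-18, -26, -37]

[-18, -26, -37]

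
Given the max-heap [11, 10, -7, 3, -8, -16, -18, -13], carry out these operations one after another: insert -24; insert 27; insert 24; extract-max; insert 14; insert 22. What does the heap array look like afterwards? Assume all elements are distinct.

insert -24:
  append -24 at index 8 → [11, 10, -7, 3, -8, -16, -18, -13, -24] (no swap needed)
insert 27:
  append 27 at index 9 → [11, 10, -7, 3, -8, -16, -18, -13, -24, 27]
  27 > parent -8 at index 4, swap → [11, 10, -7, 3, 27, -16, -18, -13, -24, -8]
  27 > parent 10 at index 1, swap → [11, 27, -7, 3, 10, -16, -18, -13, -24, -8]
  27 > parent 11 at index 0, swap → [27, 11, -7, 3, 10, -16, -18, -13, -24, -8]
insert 24:
  append 24 at index 10 → [27, 11, -7, 3, 10, -16, -18, -13, -24, -8, 24]
  24 > parent 10 at index 4, swap → [27, 11, -7, 3, 24, -16, -18, -13, -24, -8, 10]
  24 > parent 11 at index 1, swap → [27, 24, -7, 3, 11, -16, -18, -13, -24, -8, 10]
extract-max → returns 27:
  remove root 27; move last element 10 to root → [10, 24, -7, 3, 11, -16, -18, -13, -24, -8]
  10 vs larger child 24 at index 1, swap → [24, 10, -7, 3, 11, -16, -18, -13, -24, -8]
  10 vs larger child 11 at index 4, swap → [24, 11, -7, 3, 10, -16, -18, -13, -24, -8]
insert 14:
  append 14 at index 10 → [24, 11, -7, 3, 10, -16, -18, -13, -24, -8, 14]
  14 > parent 10 at index 4, swap → [24, 11, -7, 3, 14, -16, -18, -13, -24, -8, 10]
  14 > parent 11 at index 1, swap → [24, 14, -7, 3, 11, -16, -18, -13, -24, -8, 10]
insert 22:
  append 22 at index 11 → [24, 14, -7, 3, 11, -16, -18, -13, -24, -8, 10, 22]
  22 > parent -16 at index 5, swap → [24, 14, -7, 3, 11, 22, -18, -13, -24, -8, 10, -16]
  22 > parent -7 at index 2, swap → [24, 14, 22, 3, 11, -7, -18, -13, -24, -8, 10, -16]

[24, 14, 22, 3, 11, -7, -18, -13, -24, -8, 10, -16]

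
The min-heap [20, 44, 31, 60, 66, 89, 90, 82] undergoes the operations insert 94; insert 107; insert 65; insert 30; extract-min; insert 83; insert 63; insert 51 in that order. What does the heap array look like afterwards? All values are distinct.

[30, 44, 31, 60, 65, 63, 51, 82, 94, 107, 66, 89, 83, 90]

insert 94:
  append 94 at index 8 → [20, 44, 31, 60, 66, 89, 90, 82, 94] (no swap needed)
insert 107:
  append 107 at index 9 → [20, 44, 31, 60, 66, 89, 90, 82, 94, 107] (no swap needed)
insert 65:
  append 65 at index 10 → [20, 44, 31, 60, 66, 89, 90, 82, 94, 107, 65]
  65 < parent 66 at index 4, swap → [20, 44, 31, 60, 65, 89, 90, 82, 94, 107, 66]
insert 30:
  append 30 at index 11 → [20, 44, 31, 60, 65, 89, 90, 82, 94, 107, 66, 30]
  30 < parent 89 at index 5, swap → [20, 44, 31, 60, 65, 30, 90, 82, 94, 107, 66, 89]
  30 < parent 31 at index 2, swap → [20, 44, 30, 60, 65, 31, 90, 82, 94, 107, 66, 89]
extract-min → returns 20:
  remove root 20; move last element 89 to root → [89, 44, 30, 60, 65, 31, 90, 82, 94, 107, 66]
  89 vs smaller child 30 at index 2, swap → [30, 44, 89, 60, 65, 31, 90, 82, 94, 107, 66]
  89 vs smaller child 31 at index 5, swap → [30, 44, 31, 60, 65, 89, 90, 82, 94, 107, 66]
insert 83:
  append 83 at index 11 → [30, 44, 31, 60, 65, 89, 90, 82, 94, 107, 66, 83]
  83 < parent 89 at index 5, swap → [30, 44, 31, 60, 65, 83, 90, 82, 94, 107, 66, 89]
insert 63:
  append 63 at index 12 → [30, 44, 31, 60, 65, 83, 90, 82, 94, 107, 66, 89, 63]
  63 < parent 83 at index 5, swap → [30, 44, 31, 60, 65, 63, 90, 82, 94, 107, 66, 89, 83]
insert 51:
  append 51 at index 13 → [30, 44, 31, 60, 65, 63, 90, 82, 94, 107, 66, 89, 83, 51]
  51 < parent 90 at index 6, swap → [30, 44, 31, 60, 65, 63, 51, 82, 94, 107, 66, 89, 83, 90]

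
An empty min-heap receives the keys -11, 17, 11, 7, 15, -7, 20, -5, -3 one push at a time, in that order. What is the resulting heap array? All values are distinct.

[-11, -5, -7, -3, 15, 11, 20, 17, 7]

Insert -11:
  append -11 at index 0 → [-11] (no swap needed)
Insert 17:
  append 17 at index 1 → [-11, 17] (no swap needed)
Insert 11:
  append 11 at index 2 → [-11, 17, 11] (no swap needed)
Insert 7:
  append 7 at index 3 → [-11, 17, 11, 7]
  7 < parent 17 at index 1, swap → [-11, 7, 11, 17]
Insert 15:
  append 15 at index 4 → [-11, 7, 11, 17, 15] (no swap needed)
Insert -7:
  append -7 at index 5 → [-11, 7, 11, 17, 15, -7]
  -7 < parent 11 at index 2, swap → [-11, 7, -7, 17, 15, 11]
Insert 20:
  append 20 at index 6 → [-11, 7, -7, 17, 15, 11, 20] (no swap needed)
Insert -5:
  append -5 at index 7 → [-11, 7, -7, 17, 15, 11, 20, -5]
  -5 < parent 17 at index 3, swap → [-11, 7, -7, -5, 15, 11, 20, 17]
  -5 < parent 7 at index 1, swap → [-11, -5, -7, 7, 15, 11, 20, 17]
Insert -3:
  append -3 at index 8 → [-11, -5, -7, 7, 15, 11, 20, 17, -3]
  -3 < parent 7 at index 3, swap → [-11, -5, -7, -3, 15, 11, 20, 17, 7]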